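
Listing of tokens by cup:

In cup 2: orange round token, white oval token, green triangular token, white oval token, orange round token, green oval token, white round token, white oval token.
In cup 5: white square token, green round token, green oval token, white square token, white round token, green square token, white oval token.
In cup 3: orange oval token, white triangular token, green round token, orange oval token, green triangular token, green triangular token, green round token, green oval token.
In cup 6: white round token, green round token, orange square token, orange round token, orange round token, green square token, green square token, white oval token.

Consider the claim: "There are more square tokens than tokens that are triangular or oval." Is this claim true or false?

|square tokens| = 6.
|tokens that are triangular or oval| = 14.
The claim requires 6 > 14, which does not hold.

False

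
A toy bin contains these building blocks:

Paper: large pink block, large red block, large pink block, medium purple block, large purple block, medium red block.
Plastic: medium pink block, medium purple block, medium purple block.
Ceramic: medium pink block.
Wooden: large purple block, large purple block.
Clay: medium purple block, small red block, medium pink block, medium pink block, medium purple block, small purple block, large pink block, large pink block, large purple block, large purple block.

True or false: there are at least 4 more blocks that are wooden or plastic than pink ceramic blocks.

There are 5 blocks that are wooden or plastic.
There is 1 pink ceramic block.
The claim requires 5 − 1 = 4 ≥ 4, which holds.

True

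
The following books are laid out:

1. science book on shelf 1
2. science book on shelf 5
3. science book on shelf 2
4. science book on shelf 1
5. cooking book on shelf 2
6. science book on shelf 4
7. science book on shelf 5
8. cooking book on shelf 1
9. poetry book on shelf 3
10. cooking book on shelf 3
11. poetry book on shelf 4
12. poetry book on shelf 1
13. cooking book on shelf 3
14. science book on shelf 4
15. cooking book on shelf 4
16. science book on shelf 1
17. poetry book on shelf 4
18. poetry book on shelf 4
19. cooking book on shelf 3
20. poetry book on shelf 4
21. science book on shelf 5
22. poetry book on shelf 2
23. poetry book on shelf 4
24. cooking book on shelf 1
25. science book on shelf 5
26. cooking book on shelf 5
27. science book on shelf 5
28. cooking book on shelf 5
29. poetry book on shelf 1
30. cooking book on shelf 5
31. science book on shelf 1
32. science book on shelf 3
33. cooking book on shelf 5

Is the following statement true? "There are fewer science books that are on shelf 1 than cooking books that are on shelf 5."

science books on shelf 1: 4.
cooking books on shelf 5: 4.
The claim requires 4 < 4, which does not hold.

False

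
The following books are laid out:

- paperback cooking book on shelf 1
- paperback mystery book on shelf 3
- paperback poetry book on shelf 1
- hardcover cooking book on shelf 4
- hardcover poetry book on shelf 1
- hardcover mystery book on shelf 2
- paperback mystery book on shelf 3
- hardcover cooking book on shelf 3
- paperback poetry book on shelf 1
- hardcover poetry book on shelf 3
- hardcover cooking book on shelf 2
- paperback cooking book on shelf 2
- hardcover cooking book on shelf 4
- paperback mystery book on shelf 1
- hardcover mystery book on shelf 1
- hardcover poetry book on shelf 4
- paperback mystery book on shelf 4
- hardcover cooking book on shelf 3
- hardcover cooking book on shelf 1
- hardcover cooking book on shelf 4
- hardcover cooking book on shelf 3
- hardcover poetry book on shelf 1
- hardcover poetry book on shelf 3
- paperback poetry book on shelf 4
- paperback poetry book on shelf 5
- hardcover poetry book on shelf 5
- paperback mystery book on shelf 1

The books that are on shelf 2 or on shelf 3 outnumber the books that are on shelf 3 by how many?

3

books on shelf 2 or on shelf 3: 10.
books on shelf 3: 7.
10 − 7 = 3.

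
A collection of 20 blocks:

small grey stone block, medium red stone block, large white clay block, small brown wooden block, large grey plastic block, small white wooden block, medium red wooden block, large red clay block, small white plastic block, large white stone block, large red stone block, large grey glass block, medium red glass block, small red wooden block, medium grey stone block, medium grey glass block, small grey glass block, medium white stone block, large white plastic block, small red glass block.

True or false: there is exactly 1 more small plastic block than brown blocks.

False

There is 1 small plastic block.
There is 1 brown block.
The claim requires 1 − 1 (= 0) to equal 1, which does not hold.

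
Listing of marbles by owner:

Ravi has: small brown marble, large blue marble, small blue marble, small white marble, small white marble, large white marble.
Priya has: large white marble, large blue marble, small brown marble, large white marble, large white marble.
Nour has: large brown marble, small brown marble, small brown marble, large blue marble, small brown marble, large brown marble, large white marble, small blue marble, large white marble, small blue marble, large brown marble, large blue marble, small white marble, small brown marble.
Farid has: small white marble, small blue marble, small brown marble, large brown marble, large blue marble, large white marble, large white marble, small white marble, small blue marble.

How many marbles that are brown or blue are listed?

blue: 10; brown: 11; together 10 + 11 = 21.

21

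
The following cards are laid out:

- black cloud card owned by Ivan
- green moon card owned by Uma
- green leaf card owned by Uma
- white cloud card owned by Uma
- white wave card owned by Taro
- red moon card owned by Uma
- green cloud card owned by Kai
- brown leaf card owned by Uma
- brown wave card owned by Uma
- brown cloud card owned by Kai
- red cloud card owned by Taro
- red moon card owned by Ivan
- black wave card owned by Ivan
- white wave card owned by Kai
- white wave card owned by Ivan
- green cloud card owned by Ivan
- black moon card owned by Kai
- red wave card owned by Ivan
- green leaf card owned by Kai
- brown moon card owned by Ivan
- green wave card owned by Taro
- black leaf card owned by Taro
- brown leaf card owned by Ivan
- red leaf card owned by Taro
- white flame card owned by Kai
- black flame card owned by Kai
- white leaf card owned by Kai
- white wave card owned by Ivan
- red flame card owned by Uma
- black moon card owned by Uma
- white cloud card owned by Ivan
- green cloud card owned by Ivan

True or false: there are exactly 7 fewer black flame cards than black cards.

False

There is 1 black flame card.
There are 6 black cards.
The claim requires 6 − 1 (= 5) to equal 7, which does not hold.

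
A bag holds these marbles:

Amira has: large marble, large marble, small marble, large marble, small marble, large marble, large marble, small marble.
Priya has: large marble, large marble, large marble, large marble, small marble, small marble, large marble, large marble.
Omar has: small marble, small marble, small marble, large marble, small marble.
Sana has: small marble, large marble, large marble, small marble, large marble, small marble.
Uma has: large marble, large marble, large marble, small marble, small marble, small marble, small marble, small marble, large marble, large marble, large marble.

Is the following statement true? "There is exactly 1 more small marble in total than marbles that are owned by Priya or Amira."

True

There are 17 small marbles.
Count of marbles owned by Priya or Amira: 16.
The claim requires 17 − 16 (= 1) to equal 1, which holds.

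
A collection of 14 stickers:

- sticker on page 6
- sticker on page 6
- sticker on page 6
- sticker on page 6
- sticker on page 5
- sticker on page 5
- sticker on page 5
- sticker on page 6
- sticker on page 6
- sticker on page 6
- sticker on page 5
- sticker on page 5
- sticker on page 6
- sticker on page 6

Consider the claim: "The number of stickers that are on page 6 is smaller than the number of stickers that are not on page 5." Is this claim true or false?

stickers on page 6: 9.
stickers that are not on page 5: 9.
The claim requires 9 < 9, which does not hold.

False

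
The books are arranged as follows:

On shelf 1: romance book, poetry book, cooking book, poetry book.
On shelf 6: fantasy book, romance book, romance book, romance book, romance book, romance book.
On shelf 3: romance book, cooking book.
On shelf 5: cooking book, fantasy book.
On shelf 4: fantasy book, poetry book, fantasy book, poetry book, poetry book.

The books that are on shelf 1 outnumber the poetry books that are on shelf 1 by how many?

books on shelf 1: 4.
poetry books on shelf 1: 2.
4 − 2 = 2.

2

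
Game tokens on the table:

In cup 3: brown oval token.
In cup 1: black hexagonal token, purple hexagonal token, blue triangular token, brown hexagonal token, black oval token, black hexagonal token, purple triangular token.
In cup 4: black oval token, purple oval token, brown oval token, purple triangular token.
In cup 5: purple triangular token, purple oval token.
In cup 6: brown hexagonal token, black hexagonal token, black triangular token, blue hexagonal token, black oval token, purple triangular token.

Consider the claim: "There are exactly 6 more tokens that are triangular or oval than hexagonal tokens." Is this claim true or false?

True

There are 13 tokens that are triangular or oval.
There are 7 hexagonal tokens.
The claim requires 13 − 7 (= 6) to equal 6, which holds.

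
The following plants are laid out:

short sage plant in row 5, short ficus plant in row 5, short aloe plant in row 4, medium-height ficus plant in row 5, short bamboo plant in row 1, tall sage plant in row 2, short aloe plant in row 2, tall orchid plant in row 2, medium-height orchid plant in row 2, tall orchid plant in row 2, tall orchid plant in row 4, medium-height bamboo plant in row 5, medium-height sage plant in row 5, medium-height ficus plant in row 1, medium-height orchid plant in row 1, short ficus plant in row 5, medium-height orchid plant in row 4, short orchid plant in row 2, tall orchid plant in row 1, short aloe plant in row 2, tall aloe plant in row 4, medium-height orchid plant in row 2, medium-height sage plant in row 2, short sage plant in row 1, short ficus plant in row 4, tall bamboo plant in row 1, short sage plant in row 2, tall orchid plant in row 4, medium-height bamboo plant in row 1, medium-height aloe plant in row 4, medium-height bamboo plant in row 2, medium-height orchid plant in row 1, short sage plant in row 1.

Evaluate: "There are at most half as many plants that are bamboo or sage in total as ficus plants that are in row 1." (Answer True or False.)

plants that are bamboo or sage: 12.
ficus plants in row 1: 1.
The claim requires 2 × 12 = 24 ≤ 1, which does not hold.

False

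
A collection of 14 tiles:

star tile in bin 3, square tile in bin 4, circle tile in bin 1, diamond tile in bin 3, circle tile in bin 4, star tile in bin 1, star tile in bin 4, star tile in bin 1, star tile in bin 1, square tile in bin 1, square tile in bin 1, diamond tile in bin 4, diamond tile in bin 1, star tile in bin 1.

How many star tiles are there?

6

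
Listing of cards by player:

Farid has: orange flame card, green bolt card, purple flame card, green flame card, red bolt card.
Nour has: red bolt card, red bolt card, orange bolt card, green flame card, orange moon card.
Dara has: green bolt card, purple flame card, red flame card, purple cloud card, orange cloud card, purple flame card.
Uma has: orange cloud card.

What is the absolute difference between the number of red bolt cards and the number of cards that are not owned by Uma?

red bolt cards: 3. cards that are not owned by Uma: 16.
|3 − 16| = 16 − 3 = 13.

13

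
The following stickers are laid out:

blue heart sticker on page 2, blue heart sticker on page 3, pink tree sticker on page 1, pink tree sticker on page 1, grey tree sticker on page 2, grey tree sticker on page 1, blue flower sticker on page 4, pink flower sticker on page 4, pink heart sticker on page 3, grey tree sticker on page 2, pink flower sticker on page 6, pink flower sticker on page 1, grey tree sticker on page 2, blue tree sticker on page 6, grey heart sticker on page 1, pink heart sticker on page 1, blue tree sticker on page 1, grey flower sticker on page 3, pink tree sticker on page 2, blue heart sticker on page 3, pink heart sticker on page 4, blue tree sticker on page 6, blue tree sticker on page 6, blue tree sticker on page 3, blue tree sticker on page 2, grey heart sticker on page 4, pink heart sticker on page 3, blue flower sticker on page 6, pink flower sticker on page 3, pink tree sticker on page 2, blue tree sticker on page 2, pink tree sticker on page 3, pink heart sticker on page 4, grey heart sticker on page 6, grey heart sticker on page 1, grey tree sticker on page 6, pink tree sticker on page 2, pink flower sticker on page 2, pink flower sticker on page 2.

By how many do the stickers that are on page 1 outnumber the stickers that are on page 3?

stickers on page 1: 8.
stickers on page 3: 8.
8 − 8 = 0.

0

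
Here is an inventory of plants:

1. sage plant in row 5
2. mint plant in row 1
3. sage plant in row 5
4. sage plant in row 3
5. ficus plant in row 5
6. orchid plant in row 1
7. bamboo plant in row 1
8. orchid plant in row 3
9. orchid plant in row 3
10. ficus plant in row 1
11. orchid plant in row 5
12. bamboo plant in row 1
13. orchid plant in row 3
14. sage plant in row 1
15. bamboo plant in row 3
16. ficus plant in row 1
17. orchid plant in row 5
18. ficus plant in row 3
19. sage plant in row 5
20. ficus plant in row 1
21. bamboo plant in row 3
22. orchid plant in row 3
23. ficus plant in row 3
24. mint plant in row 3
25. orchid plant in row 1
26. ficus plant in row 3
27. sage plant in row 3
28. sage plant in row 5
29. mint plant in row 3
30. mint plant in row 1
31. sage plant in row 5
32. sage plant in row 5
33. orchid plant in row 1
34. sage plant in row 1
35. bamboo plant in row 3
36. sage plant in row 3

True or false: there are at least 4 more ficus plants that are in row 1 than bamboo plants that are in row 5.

False

|ficus plants in row 1| = 3.
|bamboo plants in row 5| = 0.
The claim requires 3 − 0 = 3 ≥ 4, which does not hold.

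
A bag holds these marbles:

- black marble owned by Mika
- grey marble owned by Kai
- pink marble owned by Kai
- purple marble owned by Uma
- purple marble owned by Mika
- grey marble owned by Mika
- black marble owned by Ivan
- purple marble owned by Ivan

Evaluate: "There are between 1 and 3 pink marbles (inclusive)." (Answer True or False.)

True

|pink marbles| = 1.
The claim requires 1 ≤ 1 ≤ 3, which holds.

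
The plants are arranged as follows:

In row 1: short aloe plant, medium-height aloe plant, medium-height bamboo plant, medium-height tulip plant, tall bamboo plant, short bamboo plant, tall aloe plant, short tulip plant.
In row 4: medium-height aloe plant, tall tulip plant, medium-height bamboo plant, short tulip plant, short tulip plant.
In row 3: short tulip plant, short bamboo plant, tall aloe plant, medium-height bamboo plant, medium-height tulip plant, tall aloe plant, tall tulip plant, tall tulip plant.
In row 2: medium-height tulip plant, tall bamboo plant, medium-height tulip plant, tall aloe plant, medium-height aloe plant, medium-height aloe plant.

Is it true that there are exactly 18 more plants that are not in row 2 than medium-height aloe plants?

plants that are not in row 2: 21.
medium-height aloe plants: 4.
The claim requires 21 − 4 (= 17) to equal 18, which does not hold.

False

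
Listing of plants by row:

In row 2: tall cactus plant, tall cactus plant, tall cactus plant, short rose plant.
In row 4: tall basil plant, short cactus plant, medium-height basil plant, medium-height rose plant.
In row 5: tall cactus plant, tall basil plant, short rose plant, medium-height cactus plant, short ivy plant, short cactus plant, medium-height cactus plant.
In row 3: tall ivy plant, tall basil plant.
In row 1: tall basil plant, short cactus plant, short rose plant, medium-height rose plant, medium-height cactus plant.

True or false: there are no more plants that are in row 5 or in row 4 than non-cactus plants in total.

True

|plants in row 5 or in row 4| = 11.
|non-cactus plants| = 12.
The claim requires 11 ≤ 12, which holds.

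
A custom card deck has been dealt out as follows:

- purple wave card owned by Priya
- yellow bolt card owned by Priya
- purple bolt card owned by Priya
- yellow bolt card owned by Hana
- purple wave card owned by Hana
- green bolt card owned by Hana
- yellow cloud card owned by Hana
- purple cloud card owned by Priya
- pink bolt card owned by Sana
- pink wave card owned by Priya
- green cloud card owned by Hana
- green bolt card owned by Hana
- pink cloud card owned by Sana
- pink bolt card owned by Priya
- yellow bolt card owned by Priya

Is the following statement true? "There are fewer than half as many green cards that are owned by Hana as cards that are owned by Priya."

True

green cards owned by Hana: 3.
cards owned by Priya: 7.
The claim requires 2 × 3 = 6 < 7, which holds.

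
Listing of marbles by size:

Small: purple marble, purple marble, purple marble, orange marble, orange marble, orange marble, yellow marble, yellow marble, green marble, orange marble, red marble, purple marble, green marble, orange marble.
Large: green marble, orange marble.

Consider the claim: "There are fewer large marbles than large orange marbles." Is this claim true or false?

|large marbles| = 2.
|large orange marbles| = 1.
The claim requires 2 < 1, which does not hold.

False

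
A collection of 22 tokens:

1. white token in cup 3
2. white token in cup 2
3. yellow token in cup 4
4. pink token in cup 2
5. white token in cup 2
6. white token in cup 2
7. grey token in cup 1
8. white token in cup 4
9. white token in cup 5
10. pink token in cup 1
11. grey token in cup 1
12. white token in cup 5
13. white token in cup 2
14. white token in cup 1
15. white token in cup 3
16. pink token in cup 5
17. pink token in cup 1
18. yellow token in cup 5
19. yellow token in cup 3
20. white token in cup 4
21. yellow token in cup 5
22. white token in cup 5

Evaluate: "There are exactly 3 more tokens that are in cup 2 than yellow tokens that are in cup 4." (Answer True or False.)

False

|tokens in cup 2| = 5.
|yellow tokens in cup 4| = 1.
The claim requires 5 − 1 (= 4) to equal 3, which does not hold.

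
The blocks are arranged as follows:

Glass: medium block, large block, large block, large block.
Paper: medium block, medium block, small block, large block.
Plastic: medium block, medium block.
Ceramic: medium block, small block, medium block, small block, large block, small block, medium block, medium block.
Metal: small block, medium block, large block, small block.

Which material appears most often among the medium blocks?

ceramic

Counts by material (restricted to medium blocks): ceramic 4, paper 2, plastic 2, metal 1, glass 1.
The maximum is 4, held uniquely by ceramic.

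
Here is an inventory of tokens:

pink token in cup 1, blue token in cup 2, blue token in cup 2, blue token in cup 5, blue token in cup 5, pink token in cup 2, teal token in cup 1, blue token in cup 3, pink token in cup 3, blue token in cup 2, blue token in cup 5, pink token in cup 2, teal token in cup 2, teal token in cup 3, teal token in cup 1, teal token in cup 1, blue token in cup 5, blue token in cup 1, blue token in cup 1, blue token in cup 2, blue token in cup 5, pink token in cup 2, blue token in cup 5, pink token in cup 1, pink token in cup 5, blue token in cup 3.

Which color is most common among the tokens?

blue

Counts by color: blue 14, pink 7, teal 5.
The maximum is 14, held uniquely by blue.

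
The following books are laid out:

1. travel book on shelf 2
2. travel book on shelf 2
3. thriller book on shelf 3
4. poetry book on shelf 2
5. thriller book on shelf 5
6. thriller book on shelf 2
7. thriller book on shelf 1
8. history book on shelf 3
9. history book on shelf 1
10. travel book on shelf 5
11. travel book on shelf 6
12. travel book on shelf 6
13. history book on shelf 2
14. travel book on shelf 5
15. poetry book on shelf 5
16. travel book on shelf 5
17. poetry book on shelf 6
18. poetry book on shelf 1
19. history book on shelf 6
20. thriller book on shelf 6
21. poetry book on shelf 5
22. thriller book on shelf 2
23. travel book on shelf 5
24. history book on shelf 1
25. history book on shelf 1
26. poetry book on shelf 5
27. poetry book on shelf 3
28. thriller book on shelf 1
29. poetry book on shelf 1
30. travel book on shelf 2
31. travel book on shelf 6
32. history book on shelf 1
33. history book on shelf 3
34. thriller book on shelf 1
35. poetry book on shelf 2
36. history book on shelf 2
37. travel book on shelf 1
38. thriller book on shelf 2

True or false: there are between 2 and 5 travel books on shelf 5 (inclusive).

There are 4 travel books on shelf 5.
The claim requires 2 ≤ 4 ≤ 5, which holds.

True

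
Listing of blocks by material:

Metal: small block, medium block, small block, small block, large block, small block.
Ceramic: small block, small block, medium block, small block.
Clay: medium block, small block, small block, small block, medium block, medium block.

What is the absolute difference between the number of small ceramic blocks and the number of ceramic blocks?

1

small ceramic blocks: 3. ceramic blocks: 4.
|3 − 4| = 4 − 3 = 1.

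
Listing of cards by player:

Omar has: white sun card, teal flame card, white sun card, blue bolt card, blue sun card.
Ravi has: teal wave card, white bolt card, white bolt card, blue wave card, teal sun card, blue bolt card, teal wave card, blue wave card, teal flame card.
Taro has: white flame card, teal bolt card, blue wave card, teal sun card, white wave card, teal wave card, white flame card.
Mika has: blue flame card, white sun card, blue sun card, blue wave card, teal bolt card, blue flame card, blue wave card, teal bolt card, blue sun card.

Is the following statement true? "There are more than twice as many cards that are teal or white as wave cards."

False

There are 18 cards that are teal or white.
There are 9 wave cards.
The claim requires 18 > 2 × 9 = 18, which does not hold.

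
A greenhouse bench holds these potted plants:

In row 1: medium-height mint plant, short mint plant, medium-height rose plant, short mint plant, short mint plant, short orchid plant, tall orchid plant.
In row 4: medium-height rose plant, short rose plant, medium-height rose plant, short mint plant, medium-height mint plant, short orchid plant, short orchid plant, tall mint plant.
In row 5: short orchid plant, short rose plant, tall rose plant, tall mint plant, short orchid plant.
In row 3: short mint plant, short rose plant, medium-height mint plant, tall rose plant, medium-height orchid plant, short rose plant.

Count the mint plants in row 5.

1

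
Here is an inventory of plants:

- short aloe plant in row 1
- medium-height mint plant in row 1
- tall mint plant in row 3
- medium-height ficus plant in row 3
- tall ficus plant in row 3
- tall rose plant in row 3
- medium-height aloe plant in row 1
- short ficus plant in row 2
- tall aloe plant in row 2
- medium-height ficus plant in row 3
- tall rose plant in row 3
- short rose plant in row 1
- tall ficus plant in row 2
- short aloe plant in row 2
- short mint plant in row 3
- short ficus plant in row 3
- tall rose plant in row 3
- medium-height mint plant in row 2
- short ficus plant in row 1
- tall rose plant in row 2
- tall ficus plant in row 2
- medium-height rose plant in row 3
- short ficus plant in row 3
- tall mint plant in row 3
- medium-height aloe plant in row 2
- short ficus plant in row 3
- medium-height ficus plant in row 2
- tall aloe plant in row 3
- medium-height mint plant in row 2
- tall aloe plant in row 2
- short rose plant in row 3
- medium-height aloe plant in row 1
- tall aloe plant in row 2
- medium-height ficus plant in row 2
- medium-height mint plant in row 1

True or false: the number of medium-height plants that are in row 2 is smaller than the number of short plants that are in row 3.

False

There are 5 medium-height plants in row 2.
There are 5 short plants in row 3.
The claim requires 5 < 5, which does not hold.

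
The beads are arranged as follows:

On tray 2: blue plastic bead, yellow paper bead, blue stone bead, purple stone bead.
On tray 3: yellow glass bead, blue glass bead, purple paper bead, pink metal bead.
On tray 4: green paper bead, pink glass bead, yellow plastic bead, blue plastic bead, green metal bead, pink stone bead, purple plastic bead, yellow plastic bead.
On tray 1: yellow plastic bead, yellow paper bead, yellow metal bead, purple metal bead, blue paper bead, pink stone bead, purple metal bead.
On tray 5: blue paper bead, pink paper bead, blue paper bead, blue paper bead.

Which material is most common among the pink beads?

Counts by material (restricted to pink beads): stone 2, paper 1, metal 1, glass 1.
The maximum is 2, held uniquely by stone.

stone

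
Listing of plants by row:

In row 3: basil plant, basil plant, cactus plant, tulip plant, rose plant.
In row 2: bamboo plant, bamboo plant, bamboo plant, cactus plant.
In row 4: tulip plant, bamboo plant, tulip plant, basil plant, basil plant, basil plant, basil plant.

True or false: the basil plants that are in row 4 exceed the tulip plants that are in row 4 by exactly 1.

False

There are 4 basil plants in row 4.
There are 2 tulip plants in row 4.
The claim requires 4 − 2 (= 2) to equal 1, which does not hold.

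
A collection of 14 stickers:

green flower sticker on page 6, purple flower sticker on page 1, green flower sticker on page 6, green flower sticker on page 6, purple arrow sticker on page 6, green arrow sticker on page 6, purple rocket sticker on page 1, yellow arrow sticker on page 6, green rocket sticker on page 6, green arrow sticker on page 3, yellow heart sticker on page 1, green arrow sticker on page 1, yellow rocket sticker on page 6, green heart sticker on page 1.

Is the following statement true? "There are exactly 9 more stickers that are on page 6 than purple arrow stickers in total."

stickers on page 6: 8.
purple arrow stickers: 1.
The claim requires 8 − 1 (= 7) to equal 9, which does not hold.

False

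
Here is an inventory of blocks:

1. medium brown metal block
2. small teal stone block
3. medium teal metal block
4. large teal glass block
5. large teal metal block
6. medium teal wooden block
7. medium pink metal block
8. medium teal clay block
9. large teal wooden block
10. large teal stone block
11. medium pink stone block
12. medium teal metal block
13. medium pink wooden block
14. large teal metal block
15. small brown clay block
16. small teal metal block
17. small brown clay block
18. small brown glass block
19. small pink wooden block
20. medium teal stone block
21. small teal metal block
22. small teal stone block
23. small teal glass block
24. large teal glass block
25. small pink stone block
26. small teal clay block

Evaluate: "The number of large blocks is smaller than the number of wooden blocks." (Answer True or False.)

False

|large blocks| = 6.
|wooden blocks| = 4.
The claim requires 6 < 4, which does not hold.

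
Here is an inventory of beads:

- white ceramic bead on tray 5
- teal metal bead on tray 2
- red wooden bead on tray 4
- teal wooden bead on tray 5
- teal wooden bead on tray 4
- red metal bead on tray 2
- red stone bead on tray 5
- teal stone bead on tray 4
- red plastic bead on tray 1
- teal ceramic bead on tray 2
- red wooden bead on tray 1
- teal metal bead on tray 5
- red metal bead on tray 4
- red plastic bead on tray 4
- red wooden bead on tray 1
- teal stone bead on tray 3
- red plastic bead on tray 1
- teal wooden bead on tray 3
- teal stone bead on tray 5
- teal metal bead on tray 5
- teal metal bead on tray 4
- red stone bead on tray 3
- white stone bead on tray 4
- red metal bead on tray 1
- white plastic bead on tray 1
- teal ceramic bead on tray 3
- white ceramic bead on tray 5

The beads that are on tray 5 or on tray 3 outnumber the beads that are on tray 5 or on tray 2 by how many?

1

beads on tray 5 or on tray 3: 11.
beads on tray 5 or on tray 2: 10.
11 − 10 = 1.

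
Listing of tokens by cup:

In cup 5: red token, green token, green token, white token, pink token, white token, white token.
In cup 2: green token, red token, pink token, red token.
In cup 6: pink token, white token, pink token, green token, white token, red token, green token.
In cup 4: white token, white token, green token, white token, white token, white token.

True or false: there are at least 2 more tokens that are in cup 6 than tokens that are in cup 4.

False

There are 7 tokens in cup 6.
There are 6 tokens in cup 4.
The claim requires 7 − 6 = 1 ≥ 2, which does not hold.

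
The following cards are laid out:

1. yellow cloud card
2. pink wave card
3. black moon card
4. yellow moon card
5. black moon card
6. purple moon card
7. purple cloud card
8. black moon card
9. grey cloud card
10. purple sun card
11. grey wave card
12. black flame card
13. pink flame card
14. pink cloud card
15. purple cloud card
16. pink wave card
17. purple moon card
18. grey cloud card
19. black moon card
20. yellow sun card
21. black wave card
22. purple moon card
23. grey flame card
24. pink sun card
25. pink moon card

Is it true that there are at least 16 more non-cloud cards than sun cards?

There are 19 non-cloud cards.
There are 3 sun cards.
The claim requires 19 − 3 = 16 ≥ 16, which holds.

True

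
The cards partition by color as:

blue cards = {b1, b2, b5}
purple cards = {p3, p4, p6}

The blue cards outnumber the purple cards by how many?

blue cards: 3.
purple cards: 3.
3 − 3 = 0.

0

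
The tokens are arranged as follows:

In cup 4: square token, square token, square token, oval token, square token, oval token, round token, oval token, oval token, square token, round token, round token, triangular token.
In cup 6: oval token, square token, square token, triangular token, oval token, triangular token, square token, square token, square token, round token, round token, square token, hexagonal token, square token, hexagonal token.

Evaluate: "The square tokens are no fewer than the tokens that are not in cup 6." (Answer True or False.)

False

square tokens: 12.
tokens that are not in cup 6: 13.
The claim requires 12 ≥ 13, which does not hold.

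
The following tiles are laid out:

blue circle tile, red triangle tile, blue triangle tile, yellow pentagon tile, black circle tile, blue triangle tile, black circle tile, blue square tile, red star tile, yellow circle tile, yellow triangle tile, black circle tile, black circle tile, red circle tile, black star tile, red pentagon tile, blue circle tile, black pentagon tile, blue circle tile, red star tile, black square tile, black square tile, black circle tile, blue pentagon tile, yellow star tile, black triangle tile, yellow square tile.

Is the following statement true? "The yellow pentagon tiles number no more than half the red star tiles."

yellow pentagon tiles: 1.
red star tiles: 2.
The claim requires 2 × 1 = 2 ≤ 2, which holds.

True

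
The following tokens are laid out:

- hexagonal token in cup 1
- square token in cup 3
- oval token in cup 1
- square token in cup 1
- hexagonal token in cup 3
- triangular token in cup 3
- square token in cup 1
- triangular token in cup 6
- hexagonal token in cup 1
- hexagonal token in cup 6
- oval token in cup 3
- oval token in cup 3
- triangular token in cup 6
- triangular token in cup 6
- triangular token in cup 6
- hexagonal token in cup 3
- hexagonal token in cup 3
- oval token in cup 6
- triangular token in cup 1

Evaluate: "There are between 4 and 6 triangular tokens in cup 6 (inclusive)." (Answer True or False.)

True

|triangular tokens in cup 6| = 4.
The claim requires 4 ≤ 4 ≤ 6, which holds.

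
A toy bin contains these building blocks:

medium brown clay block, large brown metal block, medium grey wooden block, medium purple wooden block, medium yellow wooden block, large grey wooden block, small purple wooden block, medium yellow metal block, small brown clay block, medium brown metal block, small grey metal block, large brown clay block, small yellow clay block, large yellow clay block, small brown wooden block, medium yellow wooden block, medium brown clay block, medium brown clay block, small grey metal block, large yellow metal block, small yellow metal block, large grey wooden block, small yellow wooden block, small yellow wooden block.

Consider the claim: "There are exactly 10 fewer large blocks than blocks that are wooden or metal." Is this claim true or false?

False

|large blocks| = 6.
|blocks that are wooden or metal| = 17.
The claim requires 17 − 6 (= 11) to equal 10, which does not hold.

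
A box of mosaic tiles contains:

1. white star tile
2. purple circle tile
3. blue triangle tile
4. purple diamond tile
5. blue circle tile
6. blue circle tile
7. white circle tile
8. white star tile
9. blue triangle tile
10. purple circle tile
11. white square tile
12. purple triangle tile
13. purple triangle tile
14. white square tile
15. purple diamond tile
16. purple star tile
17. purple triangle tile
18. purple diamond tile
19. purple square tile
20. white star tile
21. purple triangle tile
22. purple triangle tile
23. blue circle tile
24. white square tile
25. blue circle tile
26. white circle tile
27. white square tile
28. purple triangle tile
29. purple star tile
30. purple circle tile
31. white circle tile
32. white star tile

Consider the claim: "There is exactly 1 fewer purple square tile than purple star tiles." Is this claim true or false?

True

There is 1 purple square tile.
There are 2 purple star tiles.
The claim requires 2 − 1 (= 1) to equal 1, which holds.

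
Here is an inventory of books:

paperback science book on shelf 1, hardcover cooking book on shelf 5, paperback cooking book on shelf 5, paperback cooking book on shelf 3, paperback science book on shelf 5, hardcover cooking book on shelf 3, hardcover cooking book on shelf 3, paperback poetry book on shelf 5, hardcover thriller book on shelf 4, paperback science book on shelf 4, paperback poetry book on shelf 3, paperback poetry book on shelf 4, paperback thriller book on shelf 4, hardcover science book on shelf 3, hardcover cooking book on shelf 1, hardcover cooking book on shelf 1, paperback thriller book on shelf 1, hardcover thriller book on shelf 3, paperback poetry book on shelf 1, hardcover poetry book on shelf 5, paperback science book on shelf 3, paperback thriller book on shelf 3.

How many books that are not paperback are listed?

9

Total books: 22; with the excluded value: 13; remaining 22 − 13 = 9.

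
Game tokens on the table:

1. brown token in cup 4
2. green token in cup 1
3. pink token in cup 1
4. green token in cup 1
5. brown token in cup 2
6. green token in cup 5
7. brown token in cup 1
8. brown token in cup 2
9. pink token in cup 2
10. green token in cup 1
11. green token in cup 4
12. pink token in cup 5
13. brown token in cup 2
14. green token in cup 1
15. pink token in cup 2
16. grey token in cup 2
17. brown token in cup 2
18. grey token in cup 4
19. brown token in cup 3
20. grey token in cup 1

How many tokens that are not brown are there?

13

Total tokens: 20; with the excluded value: 7; remaining 20 − 7 = 13.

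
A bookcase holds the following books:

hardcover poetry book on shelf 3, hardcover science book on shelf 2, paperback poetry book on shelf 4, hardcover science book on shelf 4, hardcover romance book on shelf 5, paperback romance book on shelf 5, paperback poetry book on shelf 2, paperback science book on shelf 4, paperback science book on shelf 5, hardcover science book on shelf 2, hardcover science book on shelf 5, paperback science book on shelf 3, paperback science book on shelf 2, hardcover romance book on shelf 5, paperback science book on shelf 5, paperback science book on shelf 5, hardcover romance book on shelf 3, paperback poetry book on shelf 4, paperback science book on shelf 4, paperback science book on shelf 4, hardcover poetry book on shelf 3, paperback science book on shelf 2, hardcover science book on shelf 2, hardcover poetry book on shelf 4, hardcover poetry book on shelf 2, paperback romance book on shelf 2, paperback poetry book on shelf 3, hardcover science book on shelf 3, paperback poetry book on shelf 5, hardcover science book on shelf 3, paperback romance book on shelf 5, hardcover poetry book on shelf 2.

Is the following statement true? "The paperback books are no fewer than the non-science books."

paperback books: 17.
non-science books: 16.
The claim requires 17 ≥ 16, which holds.

True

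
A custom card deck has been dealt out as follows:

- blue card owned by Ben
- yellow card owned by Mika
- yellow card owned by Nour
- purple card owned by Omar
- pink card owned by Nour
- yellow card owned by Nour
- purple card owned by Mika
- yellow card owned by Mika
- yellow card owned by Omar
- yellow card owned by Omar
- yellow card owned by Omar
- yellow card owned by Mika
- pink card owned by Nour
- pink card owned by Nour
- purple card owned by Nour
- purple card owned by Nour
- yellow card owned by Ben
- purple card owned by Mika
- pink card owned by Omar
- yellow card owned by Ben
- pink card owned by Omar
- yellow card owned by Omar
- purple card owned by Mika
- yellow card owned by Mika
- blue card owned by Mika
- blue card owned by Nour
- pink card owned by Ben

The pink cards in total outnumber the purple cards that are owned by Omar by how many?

pink cards: 6.
purple cards owned by Omar: 1.
6 − 1 = 5.

5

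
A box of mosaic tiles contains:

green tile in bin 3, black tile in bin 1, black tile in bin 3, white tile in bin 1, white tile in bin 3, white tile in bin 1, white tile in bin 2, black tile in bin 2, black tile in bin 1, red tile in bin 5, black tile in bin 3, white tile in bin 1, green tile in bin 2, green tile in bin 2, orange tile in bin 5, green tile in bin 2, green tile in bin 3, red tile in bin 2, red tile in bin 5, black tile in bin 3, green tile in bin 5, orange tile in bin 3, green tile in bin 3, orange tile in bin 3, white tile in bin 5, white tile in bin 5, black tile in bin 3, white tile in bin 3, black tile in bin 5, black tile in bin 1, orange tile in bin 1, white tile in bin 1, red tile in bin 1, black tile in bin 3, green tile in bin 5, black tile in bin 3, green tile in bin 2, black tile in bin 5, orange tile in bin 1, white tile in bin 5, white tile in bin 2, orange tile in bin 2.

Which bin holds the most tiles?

Counts by bin: bin 3→13, bin 5→10, bin 1→10, bin 2→9.
The maximum is 13, held uniquely by bin 3.

bin 3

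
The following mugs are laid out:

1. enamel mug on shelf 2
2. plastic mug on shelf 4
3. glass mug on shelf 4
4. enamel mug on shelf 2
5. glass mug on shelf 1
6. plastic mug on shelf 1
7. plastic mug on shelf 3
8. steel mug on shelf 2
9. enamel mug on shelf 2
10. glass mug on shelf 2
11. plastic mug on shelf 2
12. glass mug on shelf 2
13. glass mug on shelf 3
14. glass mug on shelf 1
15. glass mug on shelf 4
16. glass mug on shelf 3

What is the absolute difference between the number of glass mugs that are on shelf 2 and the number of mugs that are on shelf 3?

glass mugs on shelf 2: 2. mugs on shelf 3: 3.
|2 − 3| = 3 − 2 = 1.

1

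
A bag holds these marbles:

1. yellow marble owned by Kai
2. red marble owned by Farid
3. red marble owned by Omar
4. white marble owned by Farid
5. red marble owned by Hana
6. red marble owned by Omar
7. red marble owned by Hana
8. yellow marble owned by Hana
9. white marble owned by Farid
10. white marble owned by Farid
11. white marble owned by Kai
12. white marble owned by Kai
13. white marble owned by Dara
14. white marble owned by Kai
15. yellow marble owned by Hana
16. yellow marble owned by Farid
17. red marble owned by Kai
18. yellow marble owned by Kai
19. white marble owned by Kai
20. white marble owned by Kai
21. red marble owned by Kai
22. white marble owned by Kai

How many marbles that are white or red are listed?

17

red: 7; white: 10; together 7 + 10 = 17.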